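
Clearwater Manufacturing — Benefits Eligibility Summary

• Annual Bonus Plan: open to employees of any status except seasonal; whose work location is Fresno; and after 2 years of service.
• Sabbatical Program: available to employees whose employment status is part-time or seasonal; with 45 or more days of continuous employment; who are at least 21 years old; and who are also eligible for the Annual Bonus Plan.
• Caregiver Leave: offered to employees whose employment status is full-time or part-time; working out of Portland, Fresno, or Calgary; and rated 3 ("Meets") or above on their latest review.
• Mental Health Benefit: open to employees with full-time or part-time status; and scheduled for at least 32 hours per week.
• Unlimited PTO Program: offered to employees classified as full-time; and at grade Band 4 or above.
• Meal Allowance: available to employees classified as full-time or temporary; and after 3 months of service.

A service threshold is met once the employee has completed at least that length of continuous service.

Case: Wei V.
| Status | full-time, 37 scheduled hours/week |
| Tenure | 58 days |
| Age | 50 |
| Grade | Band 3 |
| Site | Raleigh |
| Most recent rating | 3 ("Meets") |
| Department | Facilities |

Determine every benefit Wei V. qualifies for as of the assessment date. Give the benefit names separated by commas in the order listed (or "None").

Annual Bonus Plan — status full-time ✓ (not excluded); site Raleigh ✗ (not Fresno) → not eligible.
Sabbatical Program — status full-time ✗ (requires part-time or seasonal) → not eligible.
Caregiver Leave — status full-time ✓; site Raleigh ✗ (not Portland, Fresno, or Calgary) → not eligible.
Mental Health Benefit — status full-time ✓; 37 hrs/wk ≥ 32 ✓ → eligible.
Unlimited PTO Program — status full-time ✓; grade Band 3 < Band 4 ✗ → not eligible.
Meal Allowance — status full-time ✓; service 58 days < 3 months (≈90 days) ✗ → not eligible.

Mental Health Benefit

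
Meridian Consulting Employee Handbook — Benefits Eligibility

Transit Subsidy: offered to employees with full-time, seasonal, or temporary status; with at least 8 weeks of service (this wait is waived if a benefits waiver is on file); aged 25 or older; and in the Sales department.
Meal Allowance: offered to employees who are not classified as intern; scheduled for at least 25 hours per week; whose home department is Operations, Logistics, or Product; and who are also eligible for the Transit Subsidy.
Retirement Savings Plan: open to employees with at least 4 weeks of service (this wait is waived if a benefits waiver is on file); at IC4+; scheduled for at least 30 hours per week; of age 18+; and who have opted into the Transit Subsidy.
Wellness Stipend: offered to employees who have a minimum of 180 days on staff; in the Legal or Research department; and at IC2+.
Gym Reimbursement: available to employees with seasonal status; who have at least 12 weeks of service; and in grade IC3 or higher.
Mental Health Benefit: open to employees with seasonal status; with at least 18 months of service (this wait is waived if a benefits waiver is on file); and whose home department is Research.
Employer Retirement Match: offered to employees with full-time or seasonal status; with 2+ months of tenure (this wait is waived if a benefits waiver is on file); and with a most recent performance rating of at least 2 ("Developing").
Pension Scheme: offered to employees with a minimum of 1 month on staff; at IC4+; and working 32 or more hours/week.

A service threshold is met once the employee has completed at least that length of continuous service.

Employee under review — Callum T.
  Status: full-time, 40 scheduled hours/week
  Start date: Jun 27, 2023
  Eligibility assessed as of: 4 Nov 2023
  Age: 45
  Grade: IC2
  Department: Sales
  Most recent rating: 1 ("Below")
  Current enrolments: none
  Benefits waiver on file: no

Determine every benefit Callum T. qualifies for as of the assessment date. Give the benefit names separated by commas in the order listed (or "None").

Service from Jun 27, 2023 to 4 Nov 2023: 130 days.
Transit Subsidy — status full-time ✓; no waiver, service 130 days ≥ 8 weeks (≈56 days) ✓; age 45 ≥ 25 ✓; dept Sales ✓ → eligible.
Meal Allowance — status full-time ✓ (not excluded); 40 hrs/wk ≥ 25 ✓; dept Sales ✗ → not eligible.
Retirement Savings Plan — no waiver, service 130 days ≥ 4 weeks (≈28 days) ✓; grade IC2 < IC4 ✗ → not eligible.
Wellness Stipend — service 130 days < 180 days ✗ → not eligible.
Gym Reimbursement — status full-time ✗ (requires seasonal) → not eligible.
Mental Health Benefit — status full-time ✗ (requires seasonal) → not eligible.
Employer Retirement Match — status full-time ✓; no waiver, service 130 days ≥ 2 months (≈60 days) ✓; rating 1 < 2 ✗ → not eligible.
Pension Scheme — service 130 days ≥ 1 month (≈30 days) ✓; grade IC2 < IC4 ✗ → not eligible.

Transit Subsidy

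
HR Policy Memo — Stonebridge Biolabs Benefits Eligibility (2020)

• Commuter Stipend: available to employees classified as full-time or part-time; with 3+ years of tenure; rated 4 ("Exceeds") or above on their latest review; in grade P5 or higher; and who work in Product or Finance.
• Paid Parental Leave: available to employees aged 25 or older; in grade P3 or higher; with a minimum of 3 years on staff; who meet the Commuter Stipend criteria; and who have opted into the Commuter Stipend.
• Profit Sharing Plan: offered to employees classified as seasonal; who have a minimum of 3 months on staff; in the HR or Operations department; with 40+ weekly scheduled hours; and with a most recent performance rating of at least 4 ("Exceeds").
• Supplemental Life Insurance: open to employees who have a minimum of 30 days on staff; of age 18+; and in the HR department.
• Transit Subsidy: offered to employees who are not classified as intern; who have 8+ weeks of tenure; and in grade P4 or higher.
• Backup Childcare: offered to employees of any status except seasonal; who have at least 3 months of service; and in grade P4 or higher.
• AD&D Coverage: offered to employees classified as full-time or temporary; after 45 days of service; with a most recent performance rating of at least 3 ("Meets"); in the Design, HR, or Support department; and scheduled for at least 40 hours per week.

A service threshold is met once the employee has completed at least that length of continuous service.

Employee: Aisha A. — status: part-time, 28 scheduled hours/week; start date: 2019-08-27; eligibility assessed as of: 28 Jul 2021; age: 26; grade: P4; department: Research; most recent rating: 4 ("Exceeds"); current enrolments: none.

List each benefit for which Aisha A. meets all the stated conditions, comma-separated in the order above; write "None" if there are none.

Service from 2019-08-27 to 28 Jul 2021: 701 days.
Commuter Stipend — status part-time ✓; service 701 days < 3 years (≈1095 days) ✗ → not eligible.
Paid Parental Leave — age 26 ≥ 25 ✓; grade P4 ≥ P3 ✓; service 701 days < 3 years (≈1095 days) ✗ → not eligible.
Profit Sharing Plan — status part-time ✗ (requires seasonal) → not eligible.
Supplemental Life Insurance — service 701 days ≥ 30 days ✓; age 26 ≥ 18 ✓; dept Research ✗ → not eligible.
Transit Subsidy — status part-time ✓ (not excluded); service 701 days ≥ 8 weeks (≈56 days) ✓; grade P4 ≥ P4 ✓ → eligible.
Backup Childcare — status part-time ✓ (not excluded); service 701 days ≥ 3 months (≈90 days) ✓; grade P4 ≥ P4 ✓ → eligible.
AD&D Coverage — status part-time ✗ (requires full-time or temporary) → not eligible.

Transit Subsidy, Backup Childcare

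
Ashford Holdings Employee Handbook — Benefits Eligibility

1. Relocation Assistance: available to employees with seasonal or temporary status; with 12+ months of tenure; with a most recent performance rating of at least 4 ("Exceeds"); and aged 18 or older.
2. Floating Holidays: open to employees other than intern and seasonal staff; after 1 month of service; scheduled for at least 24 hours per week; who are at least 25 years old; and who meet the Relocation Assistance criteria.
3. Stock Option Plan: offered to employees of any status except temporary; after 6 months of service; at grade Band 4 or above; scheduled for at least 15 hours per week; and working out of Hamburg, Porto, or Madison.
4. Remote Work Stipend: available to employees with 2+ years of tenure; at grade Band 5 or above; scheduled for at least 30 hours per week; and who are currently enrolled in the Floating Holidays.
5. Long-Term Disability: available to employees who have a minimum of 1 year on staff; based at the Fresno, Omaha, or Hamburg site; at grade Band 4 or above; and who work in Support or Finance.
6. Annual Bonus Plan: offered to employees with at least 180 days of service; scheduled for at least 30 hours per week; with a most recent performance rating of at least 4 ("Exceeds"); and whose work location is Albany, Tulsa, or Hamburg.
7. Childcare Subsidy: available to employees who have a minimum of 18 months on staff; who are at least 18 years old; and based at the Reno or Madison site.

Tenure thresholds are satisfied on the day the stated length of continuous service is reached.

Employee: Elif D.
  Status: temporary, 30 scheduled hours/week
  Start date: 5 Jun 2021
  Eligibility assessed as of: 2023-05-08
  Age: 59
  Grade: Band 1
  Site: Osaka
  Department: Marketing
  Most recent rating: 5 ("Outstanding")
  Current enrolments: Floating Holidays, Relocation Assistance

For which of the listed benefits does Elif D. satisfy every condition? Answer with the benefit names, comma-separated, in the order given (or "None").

Relocation Assistance, Floating Holidays

Service from 5 Jun 2021 to 2023-05-08: 702 days.
Relocation Assistance — status temporary ✓; service 702 days ≥ 12 months (≈360 days) ✓; rating 5 ≥ 4 ✓; age 59 ≥ 18 ✓ → eligible.
Floating Holidays — status temporary ✓ (not excluded); service 702 days ≥ 1 month (≈30 days) ✓; 30 hrs/wk ≥ 24 ✓; age 59 ≥ 25 ✓; eligible for Relocation Assistance ✓ → eligible.
Stock Option Plan — status temporary ✗ (excluded) → not eligible.
Remote Work Stipend — service 702 days < 2 years (≈730 days) ✗ → not eligible.
Long-Term Disability — service 702 days ≥ 1 year (≈365 days) ✓; site Osaka ✗ (not Fresno, Omaha, or Hamburg) → not eligible.
Annual Bonus Plan — service 702 days ≥ 180 days ✓; 30 hrs/wk ≥ 30 ✓; rating 5 ≥ 4 ✓; site Osaka ✗ (not Albany, Tulsa, or Hamburg) → not eligible.
Childcare Subsidy — service 702 days ≥ 18 months (≈540 days) ✓; age 59 ≥ 18 ✓; site Osaka ✗ (not Reno or Madison) → not eligible.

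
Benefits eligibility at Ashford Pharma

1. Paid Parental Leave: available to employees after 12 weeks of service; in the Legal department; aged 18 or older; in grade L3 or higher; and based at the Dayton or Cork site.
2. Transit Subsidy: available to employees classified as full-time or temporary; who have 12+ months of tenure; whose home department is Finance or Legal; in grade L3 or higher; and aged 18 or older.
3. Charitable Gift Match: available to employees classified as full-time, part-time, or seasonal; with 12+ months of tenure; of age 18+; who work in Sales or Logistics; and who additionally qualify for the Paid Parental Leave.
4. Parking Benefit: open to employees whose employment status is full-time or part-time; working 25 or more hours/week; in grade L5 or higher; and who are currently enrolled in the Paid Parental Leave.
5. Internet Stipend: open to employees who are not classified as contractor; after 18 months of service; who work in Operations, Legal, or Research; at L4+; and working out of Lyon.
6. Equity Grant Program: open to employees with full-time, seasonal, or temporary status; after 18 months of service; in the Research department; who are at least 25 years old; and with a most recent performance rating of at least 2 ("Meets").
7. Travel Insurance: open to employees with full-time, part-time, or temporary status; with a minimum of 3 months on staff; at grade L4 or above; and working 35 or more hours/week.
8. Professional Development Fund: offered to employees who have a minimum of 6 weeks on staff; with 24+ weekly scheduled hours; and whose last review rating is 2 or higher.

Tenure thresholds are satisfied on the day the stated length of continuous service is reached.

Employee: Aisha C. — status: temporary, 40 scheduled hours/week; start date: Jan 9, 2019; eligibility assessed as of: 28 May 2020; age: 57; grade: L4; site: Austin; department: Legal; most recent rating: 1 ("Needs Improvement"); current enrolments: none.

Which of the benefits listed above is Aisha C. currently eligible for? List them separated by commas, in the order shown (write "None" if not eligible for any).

Transit Subsidy, Travel Insurance

Service from Jan 9, 2019 to 28 May 2020: 505 days.
Paid Parental Leave — service 505 days ≥ 12 weeks (≈84 days) ✓; dept Legal ✓; age 57 ≥ 18 ✓; grade L4 ≥ L3 ✓; site Austin ✗ (not Dayton or Cork) → not eligible.
Transit Subsidy — status temporary ✓; service 505 days ≥ 12 months (≈360 days) ✓; dept Legal ✓; grade L4 ≥ L3 ✓; age 57 ≥ 18 ✓ → eligible.
Charitable Gift Match — status temporary ✗ (requires full-time, part-time, or seasonal) → not eligible.
Parking Benefit — status temporary ✗ (requires full-time or part-time) → not eligible.
Internet Stipend — status temporary ✓ (not excluded); service 505 days < 18 months (≈540 days) ✗ → not eligible.
Equity Grant Program — status temporary ✓; service 505 days < 18 months (≈540 days) ✗ → not eligible.
Travel Insurance — status temporary ✓; service 505 days ≥ 3 months (≈90 days) ✓; grade L4 ≥ L4 ✓; 40 hrs/wk ≥ 35 ✓ → eligible.
Professional Development Fund — service 505 days ≥ 6 weeks (≈42 days) ✓; 40 hrs/wk ≥ 24 ✓; rating 1 < 2 ✗ → not eligible.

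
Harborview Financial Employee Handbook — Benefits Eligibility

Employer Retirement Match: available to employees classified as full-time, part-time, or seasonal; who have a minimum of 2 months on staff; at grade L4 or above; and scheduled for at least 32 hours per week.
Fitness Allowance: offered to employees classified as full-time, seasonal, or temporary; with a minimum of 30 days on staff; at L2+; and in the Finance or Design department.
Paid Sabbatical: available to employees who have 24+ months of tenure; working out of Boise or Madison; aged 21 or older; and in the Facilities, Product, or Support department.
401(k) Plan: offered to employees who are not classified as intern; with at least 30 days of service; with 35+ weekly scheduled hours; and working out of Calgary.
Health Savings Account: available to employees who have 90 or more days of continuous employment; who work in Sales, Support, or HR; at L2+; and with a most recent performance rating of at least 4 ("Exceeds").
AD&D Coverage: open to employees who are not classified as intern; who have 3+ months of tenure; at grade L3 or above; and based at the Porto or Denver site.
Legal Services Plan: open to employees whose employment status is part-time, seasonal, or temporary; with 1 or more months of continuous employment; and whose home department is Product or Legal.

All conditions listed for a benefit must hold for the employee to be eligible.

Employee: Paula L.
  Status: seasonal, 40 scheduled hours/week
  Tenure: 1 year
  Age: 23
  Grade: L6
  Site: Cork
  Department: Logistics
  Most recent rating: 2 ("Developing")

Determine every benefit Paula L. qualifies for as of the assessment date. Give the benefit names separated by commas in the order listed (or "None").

Employer Retirement Match

Employer Retirement Match — status seasonal ✓; service 1 year ≥ 2 months (≈60 days) ✓; grade L6 ≥ L4 ✓; 40 hrs/wk ≥ 32 ✓ → eligible.
Fitness Allowance — status seasonal ✓; service 1 year ≥ 30 days ✓; grade L6 ≥ L2 ✓; dept Logistics ✗ → not eligible.
Paid Sabbatical — service 1 year < 24 months (≈720 days) ✗ → not eligible.
401(k) Plan — status seasonal ✓ (not excluded); service 1 year ≥ 30 days ✓; 40 hrs/wk ≥ 35 ✓; site Cork ✗ (not Calgary) → not eligible.
Health Savings Account — service 1 year ≥ 90 days ✓; dept Logistics ✗ → not eligible.
AD&D Coverage — status seasonal ✓ (not excluded); service 1 year ≥ 3 months (≈90 days) ✓; grade L6 ≥ L3 ✓; site Cork ✗ (not Porto or Denver) → not eligible.
Legal Services Plan — status seasonal ✓; service 1 year ≥ 1 month (≈30 days) ✓; dept Logistics ✗ → not eligible.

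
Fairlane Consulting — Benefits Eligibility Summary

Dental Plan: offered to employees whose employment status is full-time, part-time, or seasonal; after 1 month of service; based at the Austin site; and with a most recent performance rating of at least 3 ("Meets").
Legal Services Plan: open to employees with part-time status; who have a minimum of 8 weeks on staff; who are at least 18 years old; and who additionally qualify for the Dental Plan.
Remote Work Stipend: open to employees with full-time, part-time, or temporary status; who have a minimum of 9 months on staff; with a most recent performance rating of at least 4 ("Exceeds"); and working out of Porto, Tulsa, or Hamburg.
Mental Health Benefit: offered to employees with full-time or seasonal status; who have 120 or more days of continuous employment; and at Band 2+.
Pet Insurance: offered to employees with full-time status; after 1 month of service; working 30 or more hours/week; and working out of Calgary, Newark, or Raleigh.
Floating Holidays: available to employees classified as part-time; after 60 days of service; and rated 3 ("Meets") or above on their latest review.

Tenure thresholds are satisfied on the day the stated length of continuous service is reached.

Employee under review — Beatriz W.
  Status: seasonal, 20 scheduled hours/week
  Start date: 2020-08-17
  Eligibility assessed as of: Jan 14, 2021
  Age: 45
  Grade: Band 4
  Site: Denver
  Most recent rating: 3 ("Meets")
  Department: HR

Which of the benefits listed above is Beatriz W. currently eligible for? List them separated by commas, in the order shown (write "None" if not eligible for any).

Mental Health Benefit

Service from 2020-08-17 to Jan 14, 2021: 150 days.
Dental Plan — status seasonal ✓; service 150 days ≥ 1 month (≈30 days) ✓; site Denver ✗ (not Austin) → not eligible.
Legal Services Plan — status seasonal ✗ (requires part-time) → not eligible.
Remote Work Stipend — status seasonal ✗ (requires full-time, part-time, or temporary) → not eligible.
Mental Health Benefit — status seasonal ✓; service 150 days ≥ 120 days ✓; grade Band 4 ≥ Band 2 ✓ → eligible.
Pet Insurance — status seasonal ✗ (requires full-time) → not eligible.
Floating Holidays — status seasonal ✗ (requires part-time) → not eligible.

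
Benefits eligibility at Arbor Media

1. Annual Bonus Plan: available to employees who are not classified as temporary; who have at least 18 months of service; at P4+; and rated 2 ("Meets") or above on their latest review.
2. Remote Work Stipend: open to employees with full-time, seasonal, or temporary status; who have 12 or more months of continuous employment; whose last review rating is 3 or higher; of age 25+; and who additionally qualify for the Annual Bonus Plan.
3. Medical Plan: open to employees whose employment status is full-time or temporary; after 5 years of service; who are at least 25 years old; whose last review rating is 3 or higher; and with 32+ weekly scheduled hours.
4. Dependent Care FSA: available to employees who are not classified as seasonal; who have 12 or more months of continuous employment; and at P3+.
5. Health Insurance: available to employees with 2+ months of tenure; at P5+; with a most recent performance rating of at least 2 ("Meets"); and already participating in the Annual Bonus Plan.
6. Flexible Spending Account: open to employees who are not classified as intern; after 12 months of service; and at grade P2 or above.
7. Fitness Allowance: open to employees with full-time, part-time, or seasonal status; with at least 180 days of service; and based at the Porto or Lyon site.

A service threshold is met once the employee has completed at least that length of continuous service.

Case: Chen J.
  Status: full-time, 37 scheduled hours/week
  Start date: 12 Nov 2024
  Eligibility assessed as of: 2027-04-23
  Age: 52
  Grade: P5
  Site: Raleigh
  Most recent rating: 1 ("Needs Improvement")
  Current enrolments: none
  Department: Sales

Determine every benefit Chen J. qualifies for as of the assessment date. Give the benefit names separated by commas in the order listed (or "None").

Dependent Care FSA, Flexible Spending Account

Service from 12 Nov 2024 to 2027-04-23: 892 days.
Annual Bonus Plan — status full-time ✓ (not excluded); service 892 days ≥ 18 months (≈540 days) ✓; grade P5 ≥ P4 ✓; rating 1 < 2 ✗ → not eligible.
Remote Work Stipend — status full-time ✓; service 892 days ≥ 12 months (≈360 days) ✓; rating 1 < 3 ✗ → not eligible.
Medical Plan — status full-time ✓; service 892 days < 5 years (≈1825 days) ✗ → not eligible.
Dependent Care FSA — status full-time ✓ (not excluded); service 892 days ≥ 12 months (≈360 days) ✓; grade P5 ≥ P3 ✓ → eligible.
Health Insurance — service 892 days ≥ 2 months (≈60 days) ✓; grade P5 ≥ P5 ✓; rating 1 < 2 ✗ → not eligible.
Flexible Spending Account — status full-time ✓ (not excluded); service 892 days ≥ 12 months (≈360 days) ✓; grade P5 ≥ P2 ✓ → eligible.
Fitness Allowance — status full-time ✓; service 892 days ≥ 180 days ✓; site Raleigh ✗ (not Porto or Lyon) → not eligible.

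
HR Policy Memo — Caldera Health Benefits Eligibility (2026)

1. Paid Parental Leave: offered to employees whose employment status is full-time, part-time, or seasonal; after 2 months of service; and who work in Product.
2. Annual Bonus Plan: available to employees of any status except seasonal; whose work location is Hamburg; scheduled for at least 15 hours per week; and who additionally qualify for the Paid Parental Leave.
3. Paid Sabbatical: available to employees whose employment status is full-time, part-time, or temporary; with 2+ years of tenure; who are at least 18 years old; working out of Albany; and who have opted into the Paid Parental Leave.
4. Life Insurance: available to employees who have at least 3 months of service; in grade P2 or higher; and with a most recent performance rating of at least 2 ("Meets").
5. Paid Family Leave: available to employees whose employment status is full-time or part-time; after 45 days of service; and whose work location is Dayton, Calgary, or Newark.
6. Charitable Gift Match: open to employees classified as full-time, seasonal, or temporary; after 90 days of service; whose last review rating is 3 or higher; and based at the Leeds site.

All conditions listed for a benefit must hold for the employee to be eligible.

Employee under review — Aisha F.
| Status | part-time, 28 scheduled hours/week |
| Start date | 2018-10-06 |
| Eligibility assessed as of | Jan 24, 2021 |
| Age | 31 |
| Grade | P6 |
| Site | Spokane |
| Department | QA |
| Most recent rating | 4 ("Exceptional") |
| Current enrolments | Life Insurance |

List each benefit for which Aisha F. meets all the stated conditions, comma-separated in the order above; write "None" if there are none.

Life Insurance

Service from 2018-10-06 to Jan 24, 2021: 841 days.
Paid Parental Leave — status part-time ✓; service 841 days ≥ 2 months (≈60 days) ✓; dept QA ✗ → not eligible.
Annual Bonus Plan — status part-time ✓ (not excluded); site Spokane ✗ (not Hamburg) → not eligible.
Paid Sabbatical — status part-time ✓; service 841 days ≥ 2 years (≈730 days) ✓; age 31 ≥ 18 ✓; site Spokane ✗ (not Albany) → not eligible.
Life Insurance — service 841 days ≥ 3 months (≈90 days) ✓; grade P6 ≥ P2 ✓; rating 4 ≥ 2 ✓ → eligible.
Paid Family Leave — status part-time ✓; service 841 days ≥ 45 days ✓; site Spokane ✗ (not Dayton, Calgary, or Newark) → not eligible.
Charitable Gift Match — status part-time ✗ (requires full-time, seasonal, or temporary) → not eligible.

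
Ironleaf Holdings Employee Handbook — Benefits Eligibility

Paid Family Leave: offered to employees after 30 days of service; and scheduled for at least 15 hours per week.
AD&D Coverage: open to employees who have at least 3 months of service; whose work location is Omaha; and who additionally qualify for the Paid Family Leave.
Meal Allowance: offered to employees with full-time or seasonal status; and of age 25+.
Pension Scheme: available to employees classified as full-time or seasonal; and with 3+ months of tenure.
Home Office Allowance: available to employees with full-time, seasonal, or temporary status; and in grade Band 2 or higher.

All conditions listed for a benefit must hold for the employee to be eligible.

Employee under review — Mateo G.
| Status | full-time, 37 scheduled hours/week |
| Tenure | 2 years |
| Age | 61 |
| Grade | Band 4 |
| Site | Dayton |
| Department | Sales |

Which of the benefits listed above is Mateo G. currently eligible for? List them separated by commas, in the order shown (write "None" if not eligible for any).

Paid Family Leave, Meal Allowance, Pension Scheme, Home Office Allowance

Paid Family Leave — service 2 years ≥ 30 days ✓; 37 hrs/wk ≥ 15 ✓ → eligible.
AD&D Coverage — service 2 years ≥ 3 months (≈90 days) ✓; site Dayton ✗ (not Omaha) → not eligible.
Meal Allowance — status full-time ✓; age 61 ≥ 25 ✓ → eligible.
Pension Scheme — status full-time ✓; service 2 years ≥ 3 months (≈90 days) ✓ → eligible.
Home Office Allowance — status full-time ✓; grade Band 4 ≥ Band 2 ✓ → eligible.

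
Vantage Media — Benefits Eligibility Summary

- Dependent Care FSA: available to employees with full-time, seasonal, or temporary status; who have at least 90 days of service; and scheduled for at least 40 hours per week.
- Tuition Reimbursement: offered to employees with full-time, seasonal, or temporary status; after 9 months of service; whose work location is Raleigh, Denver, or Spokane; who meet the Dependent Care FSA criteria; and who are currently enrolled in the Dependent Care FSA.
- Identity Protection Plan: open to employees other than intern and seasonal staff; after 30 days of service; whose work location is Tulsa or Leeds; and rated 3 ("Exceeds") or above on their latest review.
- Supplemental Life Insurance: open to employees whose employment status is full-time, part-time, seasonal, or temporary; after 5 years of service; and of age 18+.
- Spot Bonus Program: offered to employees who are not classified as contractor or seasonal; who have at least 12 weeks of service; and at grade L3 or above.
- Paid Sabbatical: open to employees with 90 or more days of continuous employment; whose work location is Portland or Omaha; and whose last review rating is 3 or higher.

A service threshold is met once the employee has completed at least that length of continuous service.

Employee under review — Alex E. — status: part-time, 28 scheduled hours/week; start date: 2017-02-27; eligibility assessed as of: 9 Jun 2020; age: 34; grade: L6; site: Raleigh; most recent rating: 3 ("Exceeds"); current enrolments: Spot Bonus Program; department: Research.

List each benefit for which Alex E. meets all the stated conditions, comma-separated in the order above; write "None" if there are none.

Spot Bonus Program

Service from 2017-02-27 to 9 Jun 2020: 1198 days.
Dependent Care FSA — status part-time ✗ (requires full-time, seasonal, or temporary) → not eligible.
Tuition Reimbursement — status part-time ✗ (requires full-time, seasonal, or temporary) → not eligible.
Identity Protection Plan — status part-time ✓ (not excluded); service 1198 days ≥ 30 days ✓; site Raleigh ✗ (not Tulsa or Leeds) → not eligible.
Supplemental Life Insurance — status part-time ✓; service 1198 days < 5 years (≈1825 days) ✗ → not eligible.
Spot Bonus Program — status part-time ✓ (not excluded); service 1198 days ≥ 12 weeks (≈84 days) ✓; grade L6 ≥ L3 ✓ → eligible.
Paid Sabbatical — service 1198 days ≥ 90 days ✓; site Raleigh ✗ (not Portland or Omaha) → not eligible.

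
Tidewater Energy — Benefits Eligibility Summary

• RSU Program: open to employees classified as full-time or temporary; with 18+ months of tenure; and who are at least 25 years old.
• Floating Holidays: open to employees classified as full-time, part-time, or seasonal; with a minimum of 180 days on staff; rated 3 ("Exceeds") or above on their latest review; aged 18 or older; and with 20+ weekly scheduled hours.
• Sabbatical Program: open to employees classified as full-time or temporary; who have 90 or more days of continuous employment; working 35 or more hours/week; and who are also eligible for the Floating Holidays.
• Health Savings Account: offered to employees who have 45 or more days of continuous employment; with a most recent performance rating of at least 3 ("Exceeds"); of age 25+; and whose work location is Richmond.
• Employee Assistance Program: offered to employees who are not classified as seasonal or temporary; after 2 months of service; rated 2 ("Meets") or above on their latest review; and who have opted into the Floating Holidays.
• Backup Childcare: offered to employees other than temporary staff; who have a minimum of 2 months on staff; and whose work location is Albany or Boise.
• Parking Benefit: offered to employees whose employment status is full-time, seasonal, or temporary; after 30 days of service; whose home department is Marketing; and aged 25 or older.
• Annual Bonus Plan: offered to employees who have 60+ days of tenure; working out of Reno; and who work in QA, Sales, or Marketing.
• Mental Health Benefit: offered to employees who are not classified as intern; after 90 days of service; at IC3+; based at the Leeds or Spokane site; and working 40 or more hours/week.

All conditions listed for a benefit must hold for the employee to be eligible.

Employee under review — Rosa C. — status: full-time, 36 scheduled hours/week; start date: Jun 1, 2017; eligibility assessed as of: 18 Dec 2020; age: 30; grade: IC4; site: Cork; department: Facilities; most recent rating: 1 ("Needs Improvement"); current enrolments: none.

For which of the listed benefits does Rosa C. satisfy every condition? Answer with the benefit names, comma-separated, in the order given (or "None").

RSU Program

Service from Jun 1, 2017 to 18 Dec 2020: 1296 days.
RSU Program — status full-time ✓; service 1296 days ≥ 18 months (≈540 days) ✓; age 30 ≥ 25 ✓ → eligible.
Floating Holidays — status full-time ✓; service 1296 days ≥ 180 days ✓; rating 1 < 3 ✗ → not eligible.
Sabbatical Program — status full-time ✓; service 1296 days ≥ 90 days ✓; 36 hrs/wk ≥ 35 ✓; not eligible for Floating Holidays ✗ → not eligible.
Health Savings Account — service 1296 days ≥ 45 days ✓; rating 1 < 3 ✗ → not eligible.
Employee Assistance Program — status full-time ✓ (not excluded); service 1296 days ≥ 2 months (≈60 days) ✓; rating 1 < 2 ✗ → not eligible.
Backup Childcare — status full-time ✓ (not excluded); service 1296 days ≥ 2 months (≈60 days) ✓; site Cork ✗ (not Albany or Boise) → not eligible.
Parking Benefit — status full-time ✓; service 1296 days ≥ 30 days ✓; dept Facilities ✗ → not eligible.
Annual Bonus Plan — service 1296 days ≥ 60 days ✓; site Cork ✗ (not Reno) → not eligible.
Mental Health Benefit — status full-time ✓ (not excluded); service 1296 days ≥ 90 days ✓; grade IC4 ≥ IC3 ✓; site Cork ✗ (not Leeds or Spokane) → not eligible.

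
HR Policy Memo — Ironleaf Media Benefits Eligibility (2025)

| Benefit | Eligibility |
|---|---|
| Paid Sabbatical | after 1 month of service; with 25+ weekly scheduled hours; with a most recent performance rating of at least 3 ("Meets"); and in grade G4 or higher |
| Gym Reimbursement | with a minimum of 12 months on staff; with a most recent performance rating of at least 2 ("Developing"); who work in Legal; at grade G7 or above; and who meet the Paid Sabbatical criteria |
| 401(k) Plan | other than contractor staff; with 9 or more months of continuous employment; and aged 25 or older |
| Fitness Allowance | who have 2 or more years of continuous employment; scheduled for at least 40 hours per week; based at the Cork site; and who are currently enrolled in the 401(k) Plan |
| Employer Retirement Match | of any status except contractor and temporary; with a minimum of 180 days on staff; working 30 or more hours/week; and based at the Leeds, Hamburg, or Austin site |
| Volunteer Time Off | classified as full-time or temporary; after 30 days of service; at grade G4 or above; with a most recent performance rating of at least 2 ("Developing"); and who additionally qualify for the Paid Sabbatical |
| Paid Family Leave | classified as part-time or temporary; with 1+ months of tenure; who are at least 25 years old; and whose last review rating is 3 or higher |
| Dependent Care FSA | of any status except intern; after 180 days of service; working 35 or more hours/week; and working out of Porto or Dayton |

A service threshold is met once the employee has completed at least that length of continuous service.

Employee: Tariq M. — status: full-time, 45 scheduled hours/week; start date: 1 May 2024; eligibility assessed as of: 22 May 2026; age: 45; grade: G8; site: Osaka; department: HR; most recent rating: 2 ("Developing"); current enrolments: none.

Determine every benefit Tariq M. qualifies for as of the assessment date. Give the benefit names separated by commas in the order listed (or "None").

401(k) Plan

Service from 1 May 2024 to 22 May 2026: 751 days.
Paid Sabbatical — service 751 days ≥ 1 month (≈30 days) ✓; 45 hrs/wk ≥ 25 ✓; rating 2 < 3 ✗ → not eligible.
Gym Reimbursement — service 751 days ≥ 12 months (≈360 days) ✓; rating 2 ≥ 2 ✓; dept HR ✗ → not eligible.
401(k) Plan — status full-time ✓ (not excluded); service 751 days ≥ 9 months (≈270 days) ✓; age 45 ≥ 25 ✓ → eligible.
Fitness Allowance — service 751 days ≥ 2 years (≈730 days) ✓; 45 hrs/wk ≥ 40 ✓; site Osaka ✗ (not Cork) → not eligible.
Employer Retirement Match — status full-time ✓ (not excluded); service 751 days ≥ 180 days ✓; 45 hrs/wk ≥ 30 ✓; site Osaka ✗ (not Leeds, Hamburg, or Austin) → not eligible.
Volunteer Time Off — status full-time ✓; service 751 days ≥ 30 days ✓; grade G8 ≥ G4 ✓; rating 2 ≥ 2 ✓; not eligible for Paid Sabbatical ✗ → not eligible.
Paid Family Leave — status full-time ✗ (requires part-time or temporary) → not eligible.
Dependent Care FSA — status full-time ✓ (not excluded); service 751 days ≥ 180 days ✓; 45 hrs/wk ≥ 35 ✓; site Osaka ✗ (not Porto or Dayton) → not eligible.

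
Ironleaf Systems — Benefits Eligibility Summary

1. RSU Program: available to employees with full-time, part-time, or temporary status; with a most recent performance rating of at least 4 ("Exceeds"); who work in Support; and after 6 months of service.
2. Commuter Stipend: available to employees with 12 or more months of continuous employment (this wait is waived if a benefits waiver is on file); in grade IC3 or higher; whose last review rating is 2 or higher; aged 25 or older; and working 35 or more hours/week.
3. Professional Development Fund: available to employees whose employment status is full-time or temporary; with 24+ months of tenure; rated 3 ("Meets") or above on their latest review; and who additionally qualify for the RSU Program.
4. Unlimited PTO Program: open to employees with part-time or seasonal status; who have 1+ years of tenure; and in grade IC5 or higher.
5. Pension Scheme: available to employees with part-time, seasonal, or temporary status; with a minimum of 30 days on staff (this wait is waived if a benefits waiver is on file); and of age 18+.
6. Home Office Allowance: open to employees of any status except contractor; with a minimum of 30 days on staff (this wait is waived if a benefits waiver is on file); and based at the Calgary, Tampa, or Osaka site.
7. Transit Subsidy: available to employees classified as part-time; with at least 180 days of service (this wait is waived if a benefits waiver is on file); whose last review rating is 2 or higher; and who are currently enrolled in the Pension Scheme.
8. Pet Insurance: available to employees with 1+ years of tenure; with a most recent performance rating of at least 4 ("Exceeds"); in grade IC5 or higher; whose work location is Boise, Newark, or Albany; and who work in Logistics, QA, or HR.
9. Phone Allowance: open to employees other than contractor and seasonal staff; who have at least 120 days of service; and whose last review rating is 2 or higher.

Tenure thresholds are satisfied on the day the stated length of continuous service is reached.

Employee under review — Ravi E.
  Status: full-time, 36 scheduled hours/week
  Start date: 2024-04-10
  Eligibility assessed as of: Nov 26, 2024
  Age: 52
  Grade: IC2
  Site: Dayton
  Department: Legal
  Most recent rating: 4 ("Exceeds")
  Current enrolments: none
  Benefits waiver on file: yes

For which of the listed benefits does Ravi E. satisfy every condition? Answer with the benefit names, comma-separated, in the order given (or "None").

Phone Allowance

Service from 2024-04-10 to Nov 26, 2024: 230 days.
RSU Program — status full-time ✓; rating 4 ≥ 4 ✓; dept Legal ✗ → not eligible.
Commuter Stipend — benefits waiver on file ✓; grade IC2 < IC3 ✗ → not eligible.
Professional Development Fund — status full-time ✓; service 230 days < 24 months (≈720 days) ✗ → not eligible.
Unlimited PTO Program — status full-time ✗ (requires part-time or seasonal) → not eligible.
Pension Scheme — status full-time ✗ (requires part-time, seasonal, or temporary) → not eligible.
Home Office Allowance — status full-time ✓ (not excluded); benefits waiver on file ✓; site Dayton ✗ (not Calgary, Tampa, or Osaka) → not eligible.
Transit Subsidy — status full-time ✗ (requires part-time) → not eligible.
Pet Insurance — service 230 days < 1 year (≈365 days) ✗ → not eligible.
Phone Allowance — status full-time ✓ (not excluded); service 230 days ≥ 120 days ✓; rating 4 ≥ 2 ✓ → eligible.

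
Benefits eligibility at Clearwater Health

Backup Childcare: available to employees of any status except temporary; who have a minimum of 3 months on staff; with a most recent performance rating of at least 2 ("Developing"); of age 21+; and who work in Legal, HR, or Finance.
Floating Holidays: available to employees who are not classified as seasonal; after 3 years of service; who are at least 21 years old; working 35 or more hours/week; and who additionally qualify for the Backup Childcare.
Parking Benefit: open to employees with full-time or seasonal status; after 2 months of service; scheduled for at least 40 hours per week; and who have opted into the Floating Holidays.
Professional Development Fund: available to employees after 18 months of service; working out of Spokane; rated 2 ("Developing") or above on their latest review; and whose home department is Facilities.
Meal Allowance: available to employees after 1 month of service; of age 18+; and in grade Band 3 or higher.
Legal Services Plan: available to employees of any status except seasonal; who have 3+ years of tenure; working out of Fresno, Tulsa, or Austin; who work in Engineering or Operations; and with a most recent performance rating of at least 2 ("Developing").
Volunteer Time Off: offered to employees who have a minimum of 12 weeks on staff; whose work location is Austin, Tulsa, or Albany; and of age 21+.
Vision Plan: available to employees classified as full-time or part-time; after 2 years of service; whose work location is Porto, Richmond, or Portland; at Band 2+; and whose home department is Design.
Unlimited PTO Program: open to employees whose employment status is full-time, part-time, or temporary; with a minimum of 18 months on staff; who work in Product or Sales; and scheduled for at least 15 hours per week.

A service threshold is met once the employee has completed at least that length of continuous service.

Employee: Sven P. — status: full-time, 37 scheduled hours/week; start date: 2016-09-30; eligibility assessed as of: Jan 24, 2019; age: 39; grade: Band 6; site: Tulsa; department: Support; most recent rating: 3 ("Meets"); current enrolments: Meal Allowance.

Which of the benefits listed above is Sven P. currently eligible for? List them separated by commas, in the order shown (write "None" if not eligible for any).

Service from 2016-09-30 to Jan 24, 2019: 846 days.
Backup Childcare — status full-time ✓ (not excluded); service 846 days ≥ 3 months (≈90 days) ✓; rating 3 ≥ 2 ✓; age 39 ≥ 21 ✓; dept Support ✗ → not eligible.
Floating Holidays — status full-time ✓ (not excluded); service 846 days < 3 years (≈1095 days) ✗ → not eligible.
Parking Benefit — status full-time ✓; service 846 days ≥ 2 months (≈60 days) ✓; 37 hrs/wk < 40 ✗ → not eligible.
Professional Development Fund — service 846 days ≥ 18 months (≈540 days) ✓; site Tulsa ✗ (not Spokane) → not eligible.
Meal Allowance — service 846 days ≥ 1 month (≈30 days) ✓; age 39 ≥ 18 ✓; grade Band 6 ≥ Band 3 ✓ → eligible.
Legal Services Plan — status full-time ✓ (not excluded); service 846 days < 3 years (≈1095 days) ✗ → not eligible.
Volunteer Time Off — service 846 days ≥ 12 weeks (≈84 days) ✓; site Tulsa ✓; age 39 ≥ 21 ✓ → eligible.
Vision Plan — status full-time ✓; service 846 days ≥ 2 years (≈730 days) ✓; site Tulsa ✗ (not Porto, Richmond, or Portland) → not eligible.
Unlimited PTO Program — status full-time ✓; service 846 days ≥ 18 months (≈540 days) ✓; dept Support ✗ → not eligible.

Meal Allowance, Volunteer Time Off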